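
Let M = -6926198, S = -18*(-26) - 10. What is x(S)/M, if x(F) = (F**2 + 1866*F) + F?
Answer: -532425/3463099 ≈ -0.15374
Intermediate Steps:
S = 458 (S = 468 - 10 = 458)
x(F) = F**2 + 1867*F
x(S)/M = (458*(1867 + 458))/(-6926198) = (458*2325)*(-1/6926198) = 1064850*(-1/6926198) = -532425/3463099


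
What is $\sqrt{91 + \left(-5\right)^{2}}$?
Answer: $2 \sqrt{29} \approx 10.77$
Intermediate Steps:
$\sqrt{91 + \left(-5\right)^{2}} = \sqrt{91 + 25} = \sqrt{116} = 2 \sqrt{29}$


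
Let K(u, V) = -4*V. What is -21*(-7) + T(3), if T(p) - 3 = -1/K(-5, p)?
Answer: 1801/12 ≈ 150.08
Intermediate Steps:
T(p) = 3 + 1/(4*p) (T(p) = 3 - 1/((-4*p)) = 3 - (-1)/(4*p) = 3 + 1/(4*p))
-21*(-7) + T(3) = -21*(-7) + (3 + (¼)/3) = 147 + (3 + (¼)*(⅓)) = 147 + (3 + 1/12) = 147 + 37/12 = 1801/12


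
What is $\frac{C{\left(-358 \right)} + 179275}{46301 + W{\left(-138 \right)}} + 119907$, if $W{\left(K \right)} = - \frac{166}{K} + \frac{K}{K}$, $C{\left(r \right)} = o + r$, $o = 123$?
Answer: $\frac{383105746107}{3194921} \approx 1.1991 \cdot 10^{5}$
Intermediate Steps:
$C{\left(r \right)} = 123 + r$
$W{\left(K \right)} = 1 - \frac{166}{K}$ ($W{\left(K \right)} = - \frac{166}{K} + 1 = 1 - \frac{166}{K}$)
$\frac{C{\left(-358 \right)} + 179275}{46301 + W{\left(-138 \right)}} + 119907 = \frac{\left(123 - 358\right) + 179275}{46301 + \frac{-166 - 138}{-138}} + 119907 = \frac{-235 + 179275}{46301 - - \frac{152}{69}} + 119907 = \frac{179040}{46301 + \frac{152}{69}} + 119907 = \frac{179040}{\frac{3194921}{69}} + 119907 = 179040 \cdot \frac{69}{3194921} + 119907 = \frac{12353760}{3194921} + 119907 = \frac{383105746107}{3194921}$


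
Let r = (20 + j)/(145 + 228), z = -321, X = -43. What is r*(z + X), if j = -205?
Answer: 67340/373 ≈ 180.54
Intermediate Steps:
r = -185/373 (r = (20 - 205)/(145 + 228) = -185/373 ≈ -0.49598)
r*(z + X) = -185*(-321 - 43)/373 = -185/373*(-364) = 67340/373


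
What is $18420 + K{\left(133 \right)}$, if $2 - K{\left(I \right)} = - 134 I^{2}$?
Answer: $2388748$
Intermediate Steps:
$K{\left(I \right)} = 2 + 134 I^{2}$ ($K{\left(I \right)} = 2 - - 134 I^{2} = 2 + 134 I^{2}$)
$18420 + K{\left(133 \right)} = 18420 + \left(2 + 134 \cdot 133^{2}\right) = 18420 + \left(2 + 134 \cdot 17689\right) = 18420 + \left(2 + 2370326\right) = 18420 + 2370328 = 2388748$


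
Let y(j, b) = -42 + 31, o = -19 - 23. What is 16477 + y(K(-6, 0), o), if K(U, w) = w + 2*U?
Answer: 16466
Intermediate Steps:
o = -42
y(j, b) = -11
16477 + y(K(-6, 0), o) = 16477 - 11 = 16466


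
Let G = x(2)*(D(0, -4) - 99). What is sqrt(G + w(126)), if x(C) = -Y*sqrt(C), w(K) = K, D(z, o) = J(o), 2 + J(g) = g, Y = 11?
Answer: sqrt(126 + 1155*sqrt(2)) ≈ 41.945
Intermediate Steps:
J(g) = -2 + g
D(z, o) = -2 + o
x(C) = -11*sqrt(C)
G = 1155*sqrt(2) (G = (-11*sqrt(2))*((-2 - 4) - 99) = (-11*sqrt(2))*(-6 - 99) = -11*sqrt(2)*(-105) = 1155*sqrt(2) ≈ 1633.4)
sqrt(G + w(126)) = sqrt(1155*sqrt(2) + 126) = sqrt(126 + 1155*sqrt(2))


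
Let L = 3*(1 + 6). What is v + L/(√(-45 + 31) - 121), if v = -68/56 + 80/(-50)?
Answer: -204327/68390 - 7*I*√14/4885 ≈ -2.9877 - 0.0053616*I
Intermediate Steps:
v = -197/70 (v = -68*1/56 + 80*(-1/50) = -17/14 - 8/5 = -197/70 ≈ -2.8143)
L = 21 (L = 3*7 = 21)
v + L/(√(-45 + 31) - 121) = -197/70 + 21/(√(-45 + 31) - 121) = -197/70 + 21/(√(-14) - 121) = -197/70 + 21/(I*√14 - 121) = -197/70 + 21/(-121 + I*√14)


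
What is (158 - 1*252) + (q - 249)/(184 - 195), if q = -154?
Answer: -631/11 ≈ -57.364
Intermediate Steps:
(158 - 1*252) + (q - 249)/(184 - 195) = (158 - 1*252) + (-154 - 249)/(184 - 195) = (158 - 252) - 403/(-11) = -94 - 403*(-1/11) = -94 + 403/11 = -631/11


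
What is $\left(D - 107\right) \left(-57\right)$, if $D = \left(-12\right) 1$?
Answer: $6783$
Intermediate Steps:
$D = -12$
$\left(D - 107\right) \left(-57\right) = \left(-12 - 107\right) \left(-57\right) = \left(-119\right) \left(-57\right) = 6783$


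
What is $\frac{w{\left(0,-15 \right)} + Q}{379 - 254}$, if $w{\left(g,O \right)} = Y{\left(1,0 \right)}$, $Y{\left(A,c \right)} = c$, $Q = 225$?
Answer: $\frac{9}{5} \approx 1.8$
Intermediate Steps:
$w{\left(g,O \right)} = 0$
$\frac{w{\left(0,-15 \right)} + Q}{379 - 254} = \frac{0 + 225}{379 - 254} = \frac{225}{125} = 225 \cdot \frac{1}{125} = \frac{9}{5}$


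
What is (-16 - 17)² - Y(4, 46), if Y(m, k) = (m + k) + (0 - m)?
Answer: 1043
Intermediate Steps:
Y(m, k) = k (Y(m, k) = (k + m) - m = k)
(-16 - 17)² - Y(4, 46) = (-16 - 17)² - 1*46 = (-33)² - 46 = 1089 - 46 = 1043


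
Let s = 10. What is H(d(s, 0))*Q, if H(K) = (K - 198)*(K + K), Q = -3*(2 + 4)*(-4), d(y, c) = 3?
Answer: -84240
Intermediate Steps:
Q = 72 (Q = -18*(-4) = -3*(-24) = 72)
H(K) = 2*K*(-198 + K) (H(K) = (-198 + K)*(2*K) = 2*K*(-198 + K))
H(d(s, 0))*Q = (2*3*(-198 + 3))*72 = (2*3*(-195))*72 = -1170*72 = -84240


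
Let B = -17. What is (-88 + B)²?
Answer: 11025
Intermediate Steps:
(-88 + B)² = (-88 - 17)² = (-105)² = 11025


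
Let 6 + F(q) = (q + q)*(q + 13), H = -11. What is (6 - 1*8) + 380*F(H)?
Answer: -19002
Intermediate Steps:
F(q) = -6 + 2*q*(13 + q) (F(q) = -6 + (q + q)*(q + 13) = -6 + (2*q)*(13 + q) = -6 + 2*q*(13 + q))
(6 - 1*8) + 380*F(H) = (6 - 1*8) + 380*(-6 + 2*(-11)² + 26*(-11)) = (6 - 8) + 380*(-6 + 2*121 - 286) = -2 + 380*(-6 + 242 - 286) = -2 + 380*(-50) = -2 - 19000 = -19002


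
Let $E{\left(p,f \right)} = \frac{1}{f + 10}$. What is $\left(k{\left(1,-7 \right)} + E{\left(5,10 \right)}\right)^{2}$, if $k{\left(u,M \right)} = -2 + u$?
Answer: $\frac{361}{400} \approx 0.9025$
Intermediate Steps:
$E{\left(p,f \right)} = \frac{1}{10 + f}$
$\left(k{\left(1,-7 \right)} + E{\left(5,10 \right)}\right)^{2} = \left(\left(-2 + 1\right) + \frac{1}{10 + 10}\right)^{2} = \left(-1 + \frac{1}{20}\right)^{2} = \left(- \frac{19}{20}\right)^{2} = \frac{361}{400}$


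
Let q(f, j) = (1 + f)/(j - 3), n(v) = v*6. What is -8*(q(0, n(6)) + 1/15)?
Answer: -128/165 ≈ -0.77576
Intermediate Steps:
n(v) = 6*v
q(f, j) = (1 + f)/(-3 + j)
-8*(q(0, n(6)) + 1/15) = -8*((1 + 0)/(-3 + 6*6) + 1/15) = -8*(1/(-3 + 36) + 1/15) = -8*(1/33 + 1/15) = -8*16/165 = -128/165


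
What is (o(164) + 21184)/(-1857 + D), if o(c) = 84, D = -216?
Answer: -21268/2073 ≈ -10.260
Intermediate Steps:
(o(164) + 21184)/(-1857 + D) = (84 + 21184)/(-1857 - 216) = 21268/(-2073) = 21268*(-1/2073) = -21268/2073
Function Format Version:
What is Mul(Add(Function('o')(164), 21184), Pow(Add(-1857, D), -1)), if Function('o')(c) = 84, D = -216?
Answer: Rational(-21268, 2073) ≈ -10.260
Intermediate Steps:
Mul(Add(Function('o')(164), 21184), Pow(Add(-1857, D), -1)) = Mul(Add(84, 21184), Pow(Add(-1857, -216), -1)) = Mul(21268, Pow(-2073, -1)) = Mul(21268, Rational(-1, 2073)) = Rational(-21268, 2073)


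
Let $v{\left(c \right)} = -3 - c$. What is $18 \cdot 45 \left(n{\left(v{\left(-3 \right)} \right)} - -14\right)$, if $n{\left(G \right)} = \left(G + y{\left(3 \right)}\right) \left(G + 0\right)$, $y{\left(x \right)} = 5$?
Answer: $11340$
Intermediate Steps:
$n{\left(G \right)} = G \left(5 + G\right)$ ($n{\left(G \right)} = \left(G + 5\right) \left(G + 0\right) = \left(5 + G\right) G = G \left(5 + G\right)$)
$18 \cdot 45 \left(n{\left(v{\left(-3 \right)} \right)} - -14\right) = 18 \cdot 45 \left(\left(-3 - -3\right) \left(5 - 0\right) - -14\right) = 810 \left(\left(-3 + 3\right) \left(5 + \left(-3 + 3\right)\right) + 14\right) = 810 \left(0 \left(5 + 0\right) + 14\right) = 810 \left(0 \cdot 5 + 14\right) = 810 \left(0 + 14\right) = 810 \cdot 14 = 11340$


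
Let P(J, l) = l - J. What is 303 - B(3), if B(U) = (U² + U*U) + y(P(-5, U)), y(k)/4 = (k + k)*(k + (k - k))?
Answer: -227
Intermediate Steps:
y(k) = 8*k² (y(k) = 4*((k + k)*(k + (k - k))) = 4*((2*k)*(k + 0)) = 4*((2*k)*k) = 4*(2*k²) = 8*k²)
B(U) = 2*U² + 8*(5 + U)² (B(U) = (U² + U*U) + 8*(U - 1*(-5))² = (U² + U²) + 8*(U + 5)² = 2*U² + 8*(5 + U)²)
303 - B(3) = 303 - (200 + 10*3² + 80*3) = 303 - (200 + 10*9 + 240) = 303 - (200 + 90 + 240) = 303 - 1*530 = 303 - 530 = -227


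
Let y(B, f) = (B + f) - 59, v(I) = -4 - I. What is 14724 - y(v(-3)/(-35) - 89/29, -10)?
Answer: 15017981/1015 ≈ 14796.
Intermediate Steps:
y(B, f) = -59 + B + f
14724 - y(v(-3)/(-35) - 89/29, -10) = 14724 - (-59 + ((-4 - 1*(-3))/(-35) - 89/29) - 10) = 14724 - (-59 + ((-4 + 3)*(-1/35) - 89*1/29) - 10) = 14724 - (-59 + (-1*(-1/35) - 89/29) - 10) = 14724 - (-59 + (1/35 - 89/29) - 10) = 14724 - (-59 - 3086/1015 - 10) = 14724 - 1*(-73121/1015) = 14724 + 73121/1015 = 15017981/1015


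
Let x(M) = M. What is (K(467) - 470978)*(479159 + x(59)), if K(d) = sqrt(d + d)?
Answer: -225701135204 + 479218*sqrt(934) ≈ -2.2569e+11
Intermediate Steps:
K(d) = sqrt(2)*sqrt(d) (K(d) = sqrt(2*d) = sqrt(2)*sqrt(d))
(K(467) - 470978)*(479159 + x(59)) = (sqrt(2)*sqrt(467) - 470978)*(479159 + 59) = (sqrt(934) - 470978)*479218 = (-470978 + sqrt(934))*479218 = -225701135204 + 479218*sqrt(934)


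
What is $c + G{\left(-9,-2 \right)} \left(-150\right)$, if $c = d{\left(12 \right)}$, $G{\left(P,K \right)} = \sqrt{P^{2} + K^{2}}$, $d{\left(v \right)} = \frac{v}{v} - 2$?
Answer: $-1 - 150 \sqrt{85} \approx -1383.9$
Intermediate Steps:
$d{\left(v \right)} = -1$ ($d{\left(v \right)} = 1 - 2 = -1$)
$G{\left(P,K \right)} = \sqrt{K^{2} + P^{2}}$
$c = -1$
$c + G{\left(-9,-2 \right)} \left(-150\right) = -1 + \sqrt{\left(-2\right)^{2} + \left(-9\right)^{2}} \left(-150\right) = -1 + \sqrt{4 + 81} \left(-150\right) = -1 + \sqrt{85} \left(-150\right) = -1 - 150 \sqrt{85}$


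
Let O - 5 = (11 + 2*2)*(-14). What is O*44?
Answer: -9020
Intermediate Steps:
O = -205 (O = 5 + (11 + 2*2)*(-14) = 5 + (11 + 4)*(-14) = 5 + 15*(-14) = 5 - 210 = -205)
O*44 = -205*44 = -9020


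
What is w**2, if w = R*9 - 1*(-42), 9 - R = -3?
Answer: 22500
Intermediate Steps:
R = 12 (R = 9 - 1*(-3) = 9 + 3 = 12)
w = 150 (w = 12*9 - 1*(-42) = 108 + 42 = 150)
w**2 = 150**2 = 22500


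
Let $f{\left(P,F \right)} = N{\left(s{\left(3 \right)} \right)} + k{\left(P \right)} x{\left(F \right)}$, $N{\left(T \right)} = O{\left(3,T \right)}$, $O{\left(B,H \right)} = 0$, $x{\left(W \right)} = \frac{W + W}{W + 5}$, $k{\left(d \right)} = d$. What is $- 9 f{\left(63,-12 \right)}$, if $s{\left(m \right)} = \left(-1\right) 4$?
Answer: $-1944$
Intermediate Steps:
$s{\left(m \right)} = -4$
$x{\left(W \right)} = \frac{2 W}{5 + W}$
$N{\left(T \right)} = 0$
$f{\left(P,F \right)} = \frac{2 F P}{5 + F}$ ($f{\left(P,F \right)} = 0 + P \frac{2 F}{5 + F} = 0 + \frac{2 F P}{5 + F} = \frac{2 F P}{5 + F}$)
$- 9 f{\left(63,-12 \right)} = - 9 \cdot 2 \left(-12\right) 63 \frac{1}{5 - 12} = - 9 \cdot 2 \left(-12\right) 63 \frac{1}{-7} = - 9 \cdot 2 \left(-12\right) 63 \left(- \frac{1}{7}\right) = \left(-9\right) 216 = -1944$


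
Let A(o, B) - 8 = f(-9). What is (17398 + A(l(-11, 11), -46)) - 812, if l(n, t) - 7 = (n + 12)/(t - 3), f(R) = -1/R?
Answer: 149347/9 ≈ 16594.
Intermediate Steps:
l(n, t) = 7 + (12 + n)/(-3 + t) (l(n, t) = 7 + (n + 12)/(t - 3) = 7 + (12 + n)/(-3 + t))
A(o, B) = 73/9 (A(o, B) = 8 - 1/(-9) = 8 - 1*(-⅑) = 8 + ⅑ = 73/9)
(17398 + A(l(-11, 11), -46)) - 812 = (17398 + 73/9) - 812 = 156655/9 - 812 = 149347/9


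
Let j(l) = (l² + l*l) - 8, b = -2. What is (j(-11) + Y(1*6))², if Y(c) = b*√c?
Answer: 54780 - 936*√6 ≈ 52487.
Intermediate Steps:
Y(c) = -2*√c
j(l) = -8 + 2*l² (j(l) = (l² + l²) - 8 = 2*l² - 8 = -8 + 2*l²)
(j(-11) + Y(1*6))² = ((-8 + 2*(-11)²) - 2*√6)² = ((-8 + 2*121) - 2*√6)² = ((-8 + 242) - 2*√6)² = (234 - 2*√6)²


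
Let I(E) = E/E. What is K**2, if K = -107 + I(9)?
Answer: 11236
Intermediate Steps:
I(E) = 1
K = -106 (K = -107 + 1 = -106)
K**2 = (-106)**2 = 11236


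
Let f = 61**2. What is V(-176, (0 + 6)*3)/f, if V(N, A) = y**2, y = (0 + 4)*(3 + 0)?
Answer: 144/3721 ≈ 0.038699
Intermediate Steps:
y = 12 (y = 4*3 = 12)
V(N, A) = 144 (V(N, A) = 12**2 = 144)
f = 3721
V(-176, (0 + 6)*3)/f = 144/3721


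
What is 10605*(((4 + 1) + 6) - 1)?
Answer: 106050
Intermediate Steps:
10605*(((4 + 1) + 6) - 1) = 10605*((5 + 6) - 1) = 10605*(11 - 1) = 10605*10 = 106050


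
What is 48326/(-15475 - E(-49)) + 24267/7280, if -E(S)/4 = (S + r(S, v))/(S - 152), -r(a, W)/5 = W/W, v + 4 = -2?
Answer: 1587395291/7547561840 ≈ 0.21032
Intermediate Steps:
v = -6 (v = -4 - 2 = -6)
r(a, W) = -5 (r(a, W) = -5*W/W = -5*1 = -5)
E(S) = -4*(-5 + S)/(-152 + S) (E(S) = -4*(S - 5)/(S - 152) = -4*(-5 + S)/(-152 + S))
48326/(-15475 - E(-49)) + 24267/7280 = 48326/(-15475 - 4*(5 - 1*(-49))/(-152 - 49)) + 24267/7280 = 48326/(-15475 - 4*(5 + 49)/(-201)) + 24267*(1/7280) = 48326/(-15475 - 4*(-1)*54/201) + 24267/7280 = 48326/(-15475 - 1*(-72/67)) + 24267/7280 = 48326/(-15475 + 72/67) + 24267/7280 = 48326/(-1036753/67) + 24267/7280 = 48326*(-67/1036753) + 24267/7280 = -3237842/1036753 + 24267/7280 = 1587395291/7547561840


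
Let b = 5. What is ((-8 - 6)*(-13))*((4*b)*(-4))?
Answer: -14560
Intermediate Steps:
((-8 - 6)*(-13))*((4*b)*(-4)) = ((-8 - 6)*(-13))*((4*5)*(-4)) = (-14*(-13))*(20*(-4)) = 182*(-80) = -14560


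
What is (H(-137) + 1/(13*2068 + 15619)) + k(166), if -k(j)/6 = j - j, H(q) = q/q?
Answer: 42504/42503 ≈ 1.0000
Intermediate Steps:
H(q) = 1
k(j) = 0 (k(j) = -6*(j - j) = -6*0 = 0)
(H(-137) + 1/(13*2068 + 15619)) + k(166) = (1 + 1/(13*2068 + 15619)) + 0 = (1 + 1/(26884 + 15619)) + 0 = (1 + 1/42503) + 0 = 42504/42503 + 0 = 42504/42503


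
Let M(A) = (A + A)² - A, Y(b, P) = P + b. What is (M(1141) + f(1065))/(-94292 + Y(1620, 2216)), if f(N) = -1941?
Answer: -867407/15076 ≈ -57.536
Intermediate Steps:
M(A) = -A + 4*A² (M(A) = (2*A)² - A = 4*A² - A = -A + 4*A²)
(M(1141) + f(1065))/(-94292 + Y(1620, 2216)) = (1141*(-1 + 4*1141) - 1941)/(-94292 + (2216 + 1620)) = (1141*(-1 + 4564) - 1941)/(-94292 + 3836) = (1141*4563 - 1941)/(-90456) = (5206383 - 1941)*(-1/90456) = 5204442*(-1/90456) = -867407/15076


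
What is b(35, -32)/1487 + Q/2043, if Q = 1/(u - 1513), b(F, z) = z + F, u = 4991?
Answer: 21318149/10565958798 ≈ 0.0020176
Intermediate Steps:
b(F, z) = F + z
Q = 1/3478 (Q = 1/(4991 - 1513) = 1/3478 ≈ 0.00028752)
b(35, -32)/1487 + Q/2043 = (35 - 32)/1487 + (1/3478)/2043 = 3*(1/1487) + (1/3478)*(1/2043) = 3/1487 + 1/7105554 = 21318149/10565958798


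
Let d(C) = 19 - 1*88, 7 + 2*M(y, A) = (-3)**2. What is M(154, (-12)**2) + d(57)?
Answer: -68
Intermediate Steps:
M(y, A) = 1 (M(y, A) = -7/2 + (1/2)*(-3)**2 = -7/2 + (1/2)*9 = -7/2 + 9/2 = 1)
d(C) = -69 (d(C) = 19 - 88 = -69)
M(154, (-12)**2) + d(57) = 1 - 69 = -68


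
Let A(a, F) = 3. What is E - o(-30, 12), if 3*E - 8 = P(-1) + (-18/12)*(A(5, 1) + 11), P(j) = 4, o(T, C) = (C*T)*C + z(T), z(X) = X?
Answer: 4347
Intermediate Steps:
o(T, C) = T + T*C**2 (o(T, C) = (C*T)*C + T = T*C**2 + T = T + T*C**2)
E = -3 (E = 8/3 + (4 + (-18/12)*(3 + 11))/3 = 8/3 + (4 - 18*1/12*14)/3 = 8/3 + (4 - 3/2*14)/3 = 8/3 + (4 - 21)/3 = 8/3 + (1/3)*(-17) = 8/3 - 17/3 = -3)
E - o(-30, 12) = -3 - (-30)*(1 + 12**2) = -3 - (-30)*(1 + 144) = -3 - (-30)*145 = -3 - 1*(-4350) = -3 + 4350 = 4347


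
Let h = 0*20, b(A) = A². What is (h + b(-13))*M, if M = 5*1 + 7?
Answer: 2028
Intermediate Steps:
M = 12 (M = 5 + 7 = 12)
h = 0
(h + b(-13))*M = (0 + (-13)²)*12 = (0 + 169)*12 = 169*12 = 2028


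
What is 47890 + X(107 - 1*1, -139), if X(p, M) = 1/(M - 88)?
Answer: 10871029/227 ≈ 47890.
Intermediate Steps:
X(p, M) = 1/(-88 + M)
47890 + X(107 - 1*1, -139) = 47890 + 1/(-88 - 139) = 47890 + 1/(-227) = 47890 - 1/227 = 10871029/227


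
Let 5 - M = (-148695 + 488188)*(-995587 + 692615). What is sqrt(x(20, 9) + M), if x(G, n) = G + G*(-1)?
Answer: 131*sqrt(5993641) ≈ 3.2071e+5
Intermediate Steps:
x(G, n) = 0 (x(G, n) = G - G = 0)
M = 102856873201 (M = 5 - (-148695 + 488188)*(-995587 + 692615) = 5 - 339493*(-302972) = 5 - 1*(-102856873196) = 5 + 102856873196 = 102856873201)
sqrt(x(20, 9) + M) = sqrt(0 + 102856873201) = sqrt(102856873201) = 131*sqrt(5993641)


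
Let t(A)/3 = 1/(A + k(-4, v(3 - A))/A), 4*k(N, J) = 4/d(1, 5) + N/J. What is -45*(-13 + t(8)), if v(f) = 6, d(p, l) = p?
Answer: 221085/389 ≈ 568.34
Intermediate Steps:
k(N, J) = 1 + N/(4*J) (k(N, J) = (4/1 + N/J)/4 = (4*1 + N/J)/4 = (4 + N/J)/4 = 1 + N/(4*J))
t(A) = 3/(A + 5/(6*A)) (t(A) = 3/(A + ((6 + (¼)*(-4))/6)/A) = 3/(A + ((6 - 1)/6)/A) = 3/(A + ((⅙)*5)/A) = 3/(A + 5/(6*A)))
-45*(-13 + t(8)) = -45*(-13 + 18*8/(5 + 6*8²)) = -45*(-13 + 18*8/(5 + 6*64)) = -45*(-13 + 18*8/(5 + 384)) = -45*(-13 + 18*8/389) = -45*(-13 + 18*8*(1/389)) = -45*(-13 + 144/389) = -45*(-4913/389) = 221085/389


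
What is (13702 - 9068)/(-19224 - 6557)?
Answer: -662/3683 ≈ -0.17974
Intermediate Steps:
(13702 - 9068)/(-19224 - 6557) = 4634/(-25781) = 4634*(-1/25781) = -662/3683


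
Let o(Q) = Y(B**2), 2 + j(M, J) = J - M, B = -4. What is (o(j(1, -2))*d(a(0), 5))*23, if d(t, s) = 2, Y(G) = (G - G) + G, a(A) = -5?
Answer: 736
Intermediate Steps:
j(M, J) = -2 + J - M (j(M, J) = -2 + (J - M) = -2 + J - M)
Y(G) = G (Y(G) = 0 + G = G)
o(Q) = 16 (o(Q) = (-4)**2 = 16)
(o(j(1, -2))*d(a(0), 5))*23 = (16*2)*23 = 32*23 = 736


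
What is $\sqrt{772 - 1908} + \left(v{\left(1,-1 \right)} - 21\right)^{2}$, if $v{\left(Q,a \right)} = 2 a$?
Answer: $529 + 4 i \sqrt{71} \approx 529.0 + 33.705 i$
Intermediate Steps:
$\sqrt{772 - 1908} + \left(v{\left(1,-1 \right)} - 21\right)^{2} = \sqrt{772 - 1908} + \left(2 \left(-1\right) - 21\right)^{2} = \sqrt{-1136} + \left(-2 - 21\right)^{2} = 4 i \sqrt{71} + \left(-23\right)^{2} = 4 i \sqrt{71} + 529 = 529 + 4 i \sqrt{71}$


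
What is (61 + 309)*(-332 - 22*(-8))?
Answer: -57720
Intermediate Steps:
(61 + 309)*(-332 - 22*(-8)) = 370*(-332 + 176) = 370*(-156) = -57720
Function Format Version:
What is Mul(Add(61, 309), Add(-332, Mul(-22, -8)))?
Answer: -57720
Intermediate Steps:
Mul(Add(61, 309), Add(-332, Mul(-22, -8))) = Mul(370, Add(-332, 176)) = Mul(370, -156) = -57720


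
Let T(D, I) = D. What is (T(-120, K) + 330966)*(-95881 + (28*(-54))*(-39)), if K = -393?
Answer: -12212518398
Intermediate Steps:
(T(-120, K) + 330966)*(-95881 + (28*(-54))*(-39)) = (-120 + 330966)*(-95881 + (28*(-54))*(-39)) = 330846*(-95881 - 1512*(-39)) = 330846*(-95881 + 58968) = 330846*(-36913) = -12212518398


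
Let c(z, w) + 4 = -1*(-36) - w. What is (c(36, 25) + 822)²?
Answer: 687241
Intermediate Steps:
c(z, w) = 32 - w (c(z, w) = -4 + (-1*(-36) - w) = -4 + (36 - w) = 32 - w)
(c(36, 25) + 822)² = ((32 - 1*25) + 822)² = ((32 - 25) + 822)² = (7 + 822)² = 829² = 687241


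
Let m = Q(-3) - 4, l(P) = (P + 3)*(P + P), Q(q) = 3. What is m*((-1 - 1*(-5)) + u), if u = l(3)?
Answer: -40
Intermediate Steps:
l(P) = 2*P*(3 + P) (l(P) = (3 + P)*(2*P) = 2*P*(3 + P))
u = 36 (u = 2*3*(3 + 3) = 2*3*6 = 36)
m = -1 (m = 3 - 4 = -1)
m*((-1 - 1*(-5)) + u) = -((-1 - 1*(-5)) + 36) = -((-1 + 5) + 36) = -(4 + 36) = -1*40 = -40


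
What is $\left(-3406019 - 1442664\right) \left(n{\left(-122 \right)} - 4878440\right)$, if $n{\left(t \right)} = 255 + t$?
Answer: $23653364219681$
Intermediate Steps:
$\left(-3406019 - 1442664\right) \left(n{\left(-122 \right)} - 4878440\right) = \left(-3406019 - 1442664\right) \left(\left(255 - 122\right) - 4878440\right) = - 4848683 \left(133 - 4878440\right) = \left(-4848683\right) \left(-4878307\right) = 23653364219681$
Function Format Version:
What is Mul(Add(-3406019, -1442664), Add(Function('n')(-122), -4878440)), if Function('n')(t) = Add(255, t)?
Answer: 23653364219681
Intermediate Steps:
Mul(Add(-3406019, -1442664), Add(Function('n')(-122), -4878440)) = Mul(Add(-3406019, -1442664), Add(Add(255, -122), -4878440)) = Mul(-4848683, Add(133, -4878440)) = Mul(-4848683, -4878307) = 23653364219681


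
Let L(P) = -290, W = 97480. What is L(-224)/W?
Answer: -29/9748 ≈ -0.0029750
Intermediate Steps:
L(-224)/W = -290/97480 = -290*1/97480 = -29/9748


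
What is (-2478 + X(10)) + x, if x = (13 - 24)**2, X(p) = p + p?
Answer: -2337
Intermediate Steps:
X(p) = 2*p
x = 121 (x = (-11)**2 = 121)
(-2478 + X(10)) + x = (-2478 + 2*10) + 121 = (-2478 + 20) + 121 = -2458 + 121 = -2337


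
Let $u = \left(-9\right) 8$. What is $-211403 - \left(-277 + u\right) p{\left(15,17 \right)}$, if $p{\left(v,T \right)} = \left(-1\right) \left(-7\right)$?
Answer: $-208960$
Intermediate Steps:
$p{\left(v,T \right)} = 7$
$u = -72$
$-211403 - \left(-277 + u\right) p{\left(15,17 \right)} = -211403 - \left(-277 - 72\right) 7 = -211403 - \left(-349\right) 7 = -211403 - -2443 = -211403 + 2443 = -208960$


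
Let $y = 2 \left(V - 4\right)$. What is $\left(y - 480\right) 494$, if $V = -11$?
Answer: $-251940$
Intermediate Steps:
$y = -30$ ($y = 2 \left(-11 - 4\right) = 2 \left(-15\right) = -30$)
$\left(y - 480\right) 494 = \left(-30 - 480\right) 494 = \left(-510\right) 494 = -251940$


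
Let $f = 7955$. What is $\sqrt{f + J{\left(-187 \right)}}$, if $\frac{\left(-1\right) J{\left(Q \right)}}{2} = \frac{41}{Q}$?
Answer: $\frac{\sqrt{278193729}}{187} \approx 89.193$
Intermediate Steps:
$J{\left(Q \right)} = - \frac{82}{Q}$ ($J{\left(Q \right)} = - 2 \frac{41}{Q} = - \frac{82}{Q}$)
$\sqrt{f + J{\left(-187 \right)}} = \sqrt{7955 - \frac{82}{-187}} = \sqrt{7955 - - \frac{82}{187}} = \sqrt{7955 + \frac{82}{187}} = \sqrt{\frac{1487667}{187}} = \frac{\sqrt{278193729}}{187}$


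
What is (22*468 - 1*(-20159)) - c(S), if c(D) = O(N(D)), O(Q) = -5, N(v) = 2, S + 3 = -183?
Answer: 30460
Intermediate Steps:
S = -186 (S = -3 - 183 = -186)
c(D) = -5
(22*468 - 1*(-20159)) - c(S) = (22*468 - 1*(-20159)) - 1*(-5) = (10296 + 20159) + 5 = 30455 + 5 = 30460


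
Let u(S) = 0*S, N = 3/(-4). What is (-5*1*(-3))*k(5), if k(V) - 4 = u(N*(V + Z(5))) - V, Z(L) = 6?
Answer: -15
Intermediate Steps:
N = -¾ (N = 3*(-¼) = -¾ ≈ -0.75000)
u(S) = 0
k(V) = 4 - V (k(V) = 4 + (0 - V) = 4 - V)
(-5*1*(-3))*k(5) = (-5*1*(-3))*(4 - 1*5) = (-5*(-3))*(4 - 5) = 15*(-1) = -15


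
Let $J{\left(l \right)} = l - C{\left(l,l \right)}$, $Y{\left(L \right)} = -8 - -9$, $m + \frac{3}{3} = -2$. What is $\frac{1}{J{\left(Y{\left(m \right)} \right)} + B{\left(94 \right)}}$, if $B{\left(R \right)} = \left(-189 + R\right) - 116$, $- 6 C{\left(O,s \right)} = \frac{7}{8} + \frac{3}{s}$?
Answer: $- \frac{48}{10049} \approx -0.0047766$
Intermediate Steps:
$m = -3$ ($m = -1 - 2 = -3$)
$C{\left(O,s \right)} = - \frac{7}{48} - \frac{1}{2 s}$ ($C{\left(O,s \right)} = - \frac{\frac{7}{8} + \frac{3}{s}}{6} = - \frac{7}{48} - \frac{1}{2 s}$)
$Y{\left(L \right)} = 1$ ($Y{\left(L \right)} = -8 + 9 = 1$)
$B{\left(R \right)} = -305 + R$
$J{\left(l \right)} = l - \frac{-24 - 7 l}{48 l}$
$\frac{1}{J{\left(Y{\left(m \right)} \right)} + B{\left(94 \right)}} = \frac{1}{\left(\frac{7}{48} + 1 + \frac{1}{2 \cdot 1}\right) + \left(-305 + 94\right)} = \frac{1}{\left(\frac{7}{48} + 1 + \frac{1}{2} \cdot 1\right) - 211} = \frac{1}{\left(\frac{7}{48} + 1 + \frac{1}{2}\right) - 211} = \frac{1}{\frac{79}{48} - 211} = \frac{1}{- \frac{10049}{48}} = - \frac{48}{10049}$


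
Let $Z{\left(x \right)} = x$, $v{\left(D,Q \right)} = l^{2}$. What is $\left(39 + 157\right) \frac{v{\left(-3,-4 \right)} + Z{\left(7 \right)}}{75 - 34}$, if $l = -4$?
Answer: $\frac{4508}{41} \approx 109.95$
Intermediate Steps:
$v{\left(D,Q \right)} = 16$ ($v{\left(D,Q \right)} = \left(-4\right)^{2} = 16$)
$\left(39 + 157\right) \frac{v{\left(-3,-4 \right)} + Z{\left(7 \right)}}{75 - 34} = \left(39 + 157\right) \frac{16 + 7}{75 - 34} = 196 \cdot \frac{23}{41} = \frac{4508}{41}$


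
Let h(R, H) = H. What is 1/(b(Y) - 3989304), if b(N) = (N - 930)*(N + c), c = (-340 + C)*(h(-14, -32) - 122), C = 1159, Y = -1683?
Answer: 1/329975613 ≈ 3.0305e-9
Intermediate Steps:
c = -126126 (c = (-340 + 1159)*(-32 - 122) = 819*(-154) = -126126)
b(N) = (-126126 + N)*(-930 + N) (b(N) = (N - 930)*(N - 126126) = (-930 + N)*(-126126 + N) = (-126126 + N)*(-930 + N))
1/(b(Y) - 3989304) = 1/((117297180 + (-1683)² - 127056*(-1683)) - 3989304) = 1/((117297180 + 2832489 + 213835248) - 3989304) = 1/(333964917 - 3989304) = 1/329975613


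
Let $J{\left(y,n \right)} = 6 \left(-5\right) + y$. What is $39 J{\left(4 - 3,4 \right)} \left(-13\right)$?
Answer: $14703$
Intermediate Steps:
$J{\left(y,n \right)} = -30 + y$
$39 J{\left(4 - 3,4 \right)} \left(-13\right) = 39 \left(-30 + \left(4 - 3\right)\right) \left(-13\right) = 39 \left(-30 + 1\right) \left(-13\right) = 39 \left(-29\right) \left(-13\right) = \left(-1131\right) \left(-13\right) = 14703$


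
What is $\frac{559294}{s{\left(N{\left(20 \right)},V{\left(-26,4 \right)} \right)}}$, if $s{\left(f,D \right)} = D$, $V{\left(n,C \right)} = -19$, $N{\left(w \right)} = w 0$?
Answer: $- \frac{559294}{19} \approx -29437.0$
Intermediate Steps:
$N{\left(w \right)} = 0$
$\frac{559294}{s{\left(N{\left(20 \right)},V{\left(-26,4 \right)} \right)}} = \frac{559294}{-19} = 559294 \left(- \frac{1}{19}\right) = - \frac{559294}{19}$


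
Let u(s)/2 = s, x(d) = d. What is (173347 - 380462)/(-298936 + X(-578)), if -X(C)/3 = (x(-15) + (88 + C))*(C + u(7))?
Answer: 207115/1153396 ≈ 0.17957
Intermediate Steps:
u(s) = 2*s
X(C) = -3*(14 + C)*(73 + C) (X(C) = -3*(-15 + (88 + C))*(C + 2*7) = -3*(73 + C)*(C + 14) = -3*(73 + C)*(14 + C) = -3*(14 + C)*(73 + C))
(173347 - 380462)/(-298936 + X(-578)) = (173347 - 380462)/(-298936 + (-3066 - 261*(-578) - 3*(-578)²)) = -207115/(-298936 + (-3066 + 150858 - 3*334084)) = -207115/(-298936 + (-3066 + 150858 - 1002252)) = -207115/(-298936 - 854460) = -207115/(-1153396) = -207115*(-1/1153396) = 207115/1153396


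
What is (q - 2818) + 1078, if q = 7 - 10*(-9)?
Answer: -1643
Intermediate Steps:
q = 97 (q = 7 + 90 = 97)
(q - 2818) + 1078 = (97 - 2818) + 1078 = -2721 + 1078 = -1643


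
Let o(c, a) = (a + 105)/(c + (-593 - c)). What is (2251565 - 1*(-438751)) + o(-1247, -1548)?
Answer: 1595358831/593 ≈ 2.6903e+6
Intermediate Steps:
o(c, a) = -105/593 - a/593 (o(c, a) = (105 + a)/(-593) = (105 + a)*(-1/593) = -105/593 - a/593)
(2251565 - 1*(-438751)) + o(-1247, -1548) = (2251565 - 1*(-438751)) + (-105/593 - 1/593*(-1548)) = (2251565 + 438751) + (-105/593 + 1548/593) = 2690316 + 1443/593 = 1595358831/593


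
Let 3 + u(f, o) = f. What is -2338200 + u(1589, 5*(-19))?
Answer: -2336614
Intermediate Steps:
u(f, o) = -3 + f
-2338200 + u(1589, 5*(-19)) = -2338200 + (-3 + 1589) = -2338200 + 1586 = -2336614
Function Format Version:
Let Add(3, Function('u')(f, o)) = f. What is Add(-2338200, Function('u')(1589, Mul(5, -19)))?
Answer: -2336614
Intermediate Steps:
Function('u')(f, o) = Add(-3, f)
Add(-2338200, Function('u')(1589, Mul(5, -19))) = Add(-2338200, Add(-3, 1589)) = Add(-2338200, 1586) = -2336614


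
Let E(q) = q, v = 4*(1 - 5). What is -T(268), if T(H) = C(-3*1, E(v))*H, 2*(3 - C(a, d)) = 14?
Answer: 1072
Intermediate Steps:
v = -16 (v = 4*(-4) = -16)
C(a, d) = -4 (C(a, d) = 3 - ½*14 = 3 - 7 = -4)
T(H) = -4*H
-T(268) = -(-4)*268 = -1*(-1072) = 1072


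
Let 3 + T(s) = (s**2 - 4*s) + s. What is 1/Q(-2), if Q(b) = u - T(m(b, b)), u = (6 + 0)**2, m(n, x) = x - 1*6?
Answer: -1/49 ≈ -0.020408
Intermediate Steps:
m(n, x) = -6 + x (m(n, x) = x - 6 = -6 + x)
T(s) = -3 + s**2 - 3*s (T(s) = -3 + ((s**2 - 4*s) + s) = -3 + (s**2 - 3*s) = -3 + s**2 - 3*s)
u = 36 (u = 6**2 = 36)
Q(b) = 21 - (-6 + b)**2 + 3*b (Q(b) = 36 - (-3 + (-6 + b)**2 - 3*(-6 + b)) = 36 - (-3 + (-6 + b)**2 + (18 - 3*b)) = 36 - (15 + (-6 + b)**2 - 3*b) = 36 + (-15 - (-6 + b)**2 + 3*b) = 21 - (-6 + b)**2 + 3*b)
1/Q(-2) = 1/(-15 - 1*(-2)**2 + 15*(-2)) = 1/(-15 - 1*4 - 30) = 1/(-15 - 4 - 30) = 1/(-49) = -1/49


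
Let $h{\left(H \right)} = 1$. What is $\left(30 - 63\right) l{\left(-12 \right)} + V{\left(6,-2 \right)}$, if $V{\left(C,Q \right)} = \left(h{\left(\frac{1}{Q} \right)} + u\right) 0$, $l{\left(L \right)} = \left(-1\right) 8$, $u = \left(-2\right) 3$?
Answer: $264$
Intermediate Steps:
$u = -6$
$l{\left(L \right)} = -8$
$V{\left(C,Q \right)} = 0$ ($V{\left(C,Q \right)} = \left(1 - 6\right) 0 = \left(-5\right) 0 = 0$)
$\left(30 - 63\right) l{\left(-12 \right)} + V{\left(6,-2 \right)} = \left(30 - 63\right) \left(-8\right) + 0 = \left(-33\right) \left(-8\right) + 0 = 264 + 0 = 264$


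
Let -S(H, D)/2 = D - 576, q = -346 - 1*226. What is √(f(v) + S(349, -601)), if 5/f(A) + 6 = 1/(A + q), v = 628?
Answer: 3*√1173706/67 ≈ 48.509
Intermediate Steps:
q = -572 (q = -346 - 226 = -572)
S(H, D) = 1152 - 2*D (S(H, D) = -2*(D - 576) = -2*(-576 + D) = 1152 - 2*D)
f(A) = 5/(-6 + 1/(-572 + A)) (f(A) = 5/(-6 + 1/(A - 572)) = 5/(-6 + 1/(-572 + A)))
√(f(v) + S(349, -601)) = √(5*(572 - 1*628)/(-3433 + 6*628) + (1152 - 2*(-601))) = √(5*(572 - 628)/(-3433 + 3768) + (1152 + 1202)) = √(5*(-56)/335 + 2354) = √(5*(1/335)*(-56) + 2354) = √(-56/67 + 2354) = √(157662/67) = 3*√1173706/67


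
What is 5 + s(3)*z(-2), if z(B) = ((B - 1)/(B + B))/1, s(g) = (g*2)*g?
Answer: 37/2 ≈ 18.500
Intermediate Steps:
s(g) = 2*g² (s(g) = (2*g)*g = 2*g²)
z(B) = (-1 + B)/(2*B) (z(B) = ((-1 + B)/((2*B)))*1 = ((-1 + B)*(1/(2*B)))*1 = ((-1 + B)/(2*B))*1 = (-1 + B)/(2*B))
5 + s(3)*z(-2) = 5 + (2*3²)*((½)*(-1 - 2)/(-2)) = 5 + (2*9)*((½)*(-½)*(-3)) = 5 + 18*(¾) = 5 + 27/2 = 37/2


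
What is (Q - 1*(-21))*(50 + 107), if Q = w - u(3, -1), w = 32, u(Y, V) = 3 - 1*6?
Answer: 8792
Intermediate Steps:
u(Y, V) = -3 (u(Y, V) = 3 - 6 = -3)
Q = 35 (Q = 32 - 1*(-3) = 32 + 3 = 35)
(Q - 1*(-21))*(50 + 107) = (35 - 1*(-21))*(50 + 107) = (35 + 21)*157 = 56*157 = 8792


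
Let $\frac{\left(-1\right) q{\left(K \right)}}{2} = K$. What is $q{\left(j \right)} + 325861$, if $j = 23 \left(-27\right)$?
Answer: $327103$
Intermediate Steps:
$j = -621$
$q{\left(K \right)} = - 2 K$
$q{\left(j \right)} + 325861 = \left(-2\right) \left(-621\right) + 325861 = 1242 + 325861 = 327103$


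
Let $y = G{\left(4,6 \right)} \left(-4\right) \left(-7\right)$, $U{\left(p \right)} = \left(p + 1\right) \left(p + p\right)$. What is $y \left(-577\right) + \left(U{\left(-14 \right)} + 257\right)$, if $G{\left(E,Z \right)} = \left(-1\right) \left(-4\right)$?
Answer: $-64003$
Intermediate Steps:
$G{\left(E,Z \right)} = 4$
$U{\left(p \right)} = 2 p \left(1 + p\right)$ ($U{\left(p \right)} = \left(1 + p\right) 2 p = 2 p \left(1 + p\right)$)
$y = 112$ ($y = 4 \left(-4\right) \left(-7\right) = \left(-16\right) \left(-7\right) = 112$)
$y \left(-577\right) + \left(U{\left(-14 \right)} + 257\right) = 112 \left(-577\right) + \left(2 \left(-14\right) \left(1 - 14\right) + 257\right) = -64624 + \left(2 \left(-14\right) \left(-13\right) + 257\right) = -64624 + \left(364 + 257\right) = -64624 + 621 = -64003$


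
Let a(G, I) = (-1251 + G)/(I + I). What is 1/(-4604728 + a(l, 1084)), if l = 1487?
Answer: -542/2495762517 ≈ -2.1717e-7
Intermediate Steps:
a(G, I) = (-1251 + G)/(2*I) (a(G, I) = (-1251 + G)/((2*I)) = (-1251 + G)*(1/(2*I)) = (-1251 + G)/(2*I))
1/(-4604728 + a(l, 1084)) = 1/(-4604728 + (½)*(-1251 + 1487)/1084) = 1/(-4604728 + (½)*(1/1084)*236) = 1/(-4604728 + 59/542) = 1/(-2495762517/542) = -542/2495762517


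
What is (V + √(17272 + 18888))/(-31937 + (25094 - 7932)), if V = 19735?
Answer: -3947/2955 - 8*√565/14775 ≈ -1.3486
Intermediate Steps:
(V + √(17272 + 18888))/(-31937 + (25094 - 7932)) = (19735 + √(17272 + 18888))/(-31937 + (25094 - 7932)) = (19735 + √36160)/(-31937 + 17162) = (19735 + 8*√565)/(-14775) = (19735 + 8*√565)*(-1/14775) = -3947/2955 - 8*√565/14775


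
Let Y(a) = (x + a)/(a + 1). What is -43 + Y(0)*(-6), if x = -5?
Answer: -13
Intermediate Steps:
Y(a) = (-5 + a)/(1 + a) (Y(a) = (-5 + a)/(a + 1) = (-5 + a)/(1 + a))
-43 + Y(0)*(-6) = -43 + ((-5 + 0)/(1 + 0))*(-6) = -43 + (-5/1)*(-6) = -43 + (1*(-5))*(-6) = -43 - 5*(-6) = -43 + 30 = -13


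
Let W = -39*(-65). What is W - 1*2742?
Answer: -207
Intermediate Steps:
W = 2535
W - 1*2742 = 2535 - 1*2742 = 2535 - 2742 = -207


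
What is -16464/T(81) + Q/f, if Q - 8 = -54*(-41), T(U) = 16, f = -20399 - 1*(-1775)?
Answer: -9583159/9312 ≈ -1029.1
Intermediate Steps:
f = -18624 (f = -20399 + 1775 = -18624)
Q = 2222 (Q = 8 - 54*(-41) = 8 + 2214 = 2222)
-16464/T(81) + Q/f = -16464/16 + 2222/(-18624) = -16464*1/16 + 2222*(-1/18624) = -1029 - 1111/9312 = -9583159/9312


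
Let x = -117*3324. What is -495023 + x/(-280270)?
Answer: -69369853651/140135 ≈ -4.9502e+5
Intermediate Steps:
x = -388908
-495023 + x/(-280270) = -495023 - 388908/(-280270) = -495023 - 388908*(-1/280270) = -495023 + 194454/140135 = -69369853651/140135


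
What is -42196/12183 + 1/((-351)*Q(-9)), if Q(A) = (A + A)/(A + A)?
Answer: -4940993/1425411 ≈ -3.4664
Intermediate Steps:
Q(A) = 1 (Q(A) = (2*A)/((2*A)) = (2*A)*(1/(2*A)) = 1)
-42196/12183 + 1/((-351)*Q(-9)) = -42196/12183 + 1/(-351*1) = -42196*1/12183 - 1/351*1 = -42196/12183 - 1/351 = -4940993/1425411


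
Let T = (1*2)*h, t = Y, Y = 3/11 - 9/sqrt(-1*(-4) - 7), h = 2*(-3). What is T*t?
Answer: -36/11 - 36*I*sqrt(3) ≈ -3.2727 - 62.354*I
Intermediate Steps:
h = -6
Y = 3/11 + 3*I*sqrt(3) (Y = 3*(1/11) - 9/sqrt(4 - 7) = 3/11 - 9*(-I*sqrt(3)/3) = 3/11 - (-3)*I*sqrt(3) = 3/11 + 3*I*sqrt(3) ≈ 0.27273 + 5.1962*I)
t = 3/11 + 3*I*sqrt(3) ≈ 0.27273 + 5.1962*I
T = -12 (T = (1*2)*(-6) = 2*(-6) = -12)
T*t = -12*(3/11 + 3*I*sqrt(3)) = -36/11 - 36*I*sqrt(3)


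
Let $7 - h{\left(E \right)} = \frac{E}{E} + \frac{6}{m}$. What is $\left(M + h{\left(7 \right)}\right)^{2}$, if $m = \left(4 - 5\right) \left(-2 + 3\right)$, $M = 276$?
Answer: $82944$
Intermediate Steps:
$m = -1$ ($m = \left(-1\right) 1 = -1$)
$h{\left(E \right)} = 12$ ($h{\left(E \right)} = 7 - \left(\frac{E}{E} + \frac{6}{-1}\right) = 7 - \left(1 + 6 \left(-1\right)\right) = 7 - \left(1 - 6\right) = 7 - -5 = 7 + 5 = 12$)
$\left(M + h{\left(7 \right)}\right)^{2} = \left(276 + 12\right)^{2} = 288^{2} = 82944$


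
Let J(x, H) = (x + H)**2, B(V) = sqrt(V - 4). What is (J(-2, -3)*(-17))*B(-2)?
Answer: -425*I*sqrt(6) ≈ -1041.0*I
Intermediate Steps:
B(V) = sqrt(-4 + V)
J(x, H) = (H + x)**2
(J(-2, -3)*(-17))*B(-2) = ((-3 - 2)**2*(-17))*sqrt(-4 - 2) = ((-5)**2*(-17))*sqrt(-6) = (25*(-17))*(I*sqrt(6)) = -425*I*sqrt(6)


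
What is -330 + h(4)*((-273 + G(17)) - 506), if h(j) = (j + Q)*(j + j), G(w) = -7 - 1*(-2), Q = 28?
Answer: -201034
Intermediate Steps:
G(w) = -5 (G(w) = -7 + 2 = -5)
h(j) = 2*j*(28 + j) (h(j) = (j + 28)*(j + j) = (28 + j)*(2*j) = 2*j*(28 + j))
-330 + h(4)*((-273 + G(17)) - 506) = -330 + (2*4*(28 + 4))*((-273 - 5) - 506) = -330 + (2*4*32)*(-278 - 506) = -330 + 256*(-784) = -330 - 200704 = -201034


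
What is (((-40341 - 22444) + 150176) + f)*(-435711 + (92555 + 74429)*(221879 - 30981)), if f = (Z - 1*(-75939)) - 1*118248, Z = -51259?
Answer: -196900991764017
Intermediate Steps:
f = -93568 (f = (-51259 - 1*(-75939)) - 1*118248 = (-51259 + 75939) - 118248 = 24680 - 118248 = -93568)
(((-40341 - 22444) + 150176) + f)*(-435711 + (92555 + 74429)*(221879 - 30981)) = (((-40341 - 22444) + 150176) - 93568)*(-435711 + (92555 + 74429)*(221879 - 30981)) = ((-62785 + 150176) - 93568)*(-435711 + 166984*190898) = (87391 - 93568)*(-435711 + 31876911632) = -6177*31876475921 = -196900991764017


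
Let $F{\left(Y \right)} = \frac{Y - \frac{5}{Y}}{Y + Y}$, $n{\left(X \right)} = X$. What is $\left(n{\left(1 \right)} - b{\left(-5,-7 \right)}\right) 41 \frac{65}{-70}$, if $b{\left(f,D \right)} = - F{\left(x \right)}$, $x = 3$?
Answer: $- \frac{5863}{126} \approx -46.532$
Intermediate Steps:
$F{\left(Y \right)} = \frac{Y - \frac{5}{Y}}{2 Y}$
$b{\left(f,D \right)} = - \frac{2}{9}$ ($b{\left(f,D \right)} = - \frac{-5 + 3^{2}}{2 \cdot 9} = - \frac{-5 + 9}{2 \cdot 9} = - \frac{4}{2 \cdot 9} = \left(-1\right) \frac{2}{9} = - \frac{2}{9}$)
$\left(n{\left(1 \right)} - b{\left(-5,-7 \right)}\right) 41 \frac{65}{-70} = \left(1 - - \frac{2}{9}\right) 41 \frac{65}{-70} = \left(1 + \frac{2}{9}\right) 41 \cdot 65 \left(- \frac{1}{70}\right) = \frac{11}{9} \cdot 41 \left(- \frac{13}{14}\right) = \frac{451}{9} \left(- \frac{13}{14}\right) = - \frac{5863}{126}$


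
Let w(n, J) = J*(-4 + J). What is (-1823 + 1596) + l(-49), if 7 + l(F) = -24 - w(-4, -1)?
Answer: -263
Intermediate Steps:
l(F) = -36 (l(F) = -7 + (-24 - (-1)*(-4 - 1)) = -7 + (-24 - (-1)*(-5)) = -7 + (-24 - 1*5) = -7 + (-24 - 5) = -7 - 29 = -36)
(-1823 + 1596) + l(-49) = (-1823 + 1596) - 36 = -227 - 36 = -263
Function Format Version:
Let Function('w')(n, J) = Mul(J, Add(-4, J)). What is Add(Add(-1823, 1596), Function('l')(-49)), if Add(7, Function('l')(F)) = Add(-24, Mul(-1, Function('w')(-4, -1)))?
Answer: -263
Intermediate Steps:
Function('l')(F) = -36 (Function('l')(F) = Add(-7, Add(-24, Mul(-1, Mul(-1, Add(-4, -1))))) = Add(-7, Add(-24, Mul(-1, Mul(-1, -5)))) = Add(-7, Add(-24, Mul(-1, 5))) = Add(-7, Add(-24, -5)) = Add(-7, -29) = -36)
Add(Add(-1823, 1596), Function('l')(-49)) = Add(Add(-1823, 1596), -36) = Add(-227, -36) = -263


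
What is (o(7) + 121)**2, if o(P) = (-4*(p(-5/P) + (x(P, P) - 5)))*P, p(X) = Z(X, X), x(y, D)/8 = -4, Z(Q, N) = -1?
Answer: 1404225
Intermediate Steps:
x(y, D) = -32 (x(y, D) = 8*(-4) = -32)
p(X) = -1
o(P) = 152*P (o(P) = (-4*(-1 + (-32 - 5)))*P = (-4*(-1 - 37))*P = (-4*(-38))*P = 152*P)
(o(7) + 121)**2 = (152*7 + 121)**2 = (1064 + 121)**2 = 1185**2 = 1404225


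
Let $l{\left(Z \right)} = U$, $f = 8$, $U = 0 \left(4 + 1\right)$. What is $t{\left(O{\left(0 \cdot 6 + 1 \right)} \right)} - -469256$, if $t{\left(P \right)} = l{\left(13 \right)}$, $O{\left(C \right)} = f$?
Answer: $469256$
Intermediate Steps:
$U = 0$ ($U = 0 \cdot 5 = 0$)
$l{\left(Z \right)} = 0$
$O{\left(C \right)} = 8$
$t{\left(P \right)} = 0$
$t{\left(O{\left(0 \cdot 6 + 1 \right)} \right)} - -469256 = 0 - -469256 = 0 + 469256 = 469256$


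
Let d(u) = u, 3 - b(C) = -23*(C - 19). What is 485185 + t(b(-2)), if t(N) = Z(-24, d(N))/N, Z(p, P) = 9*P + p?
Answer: 9703881/20 ≈ 4.8519e+5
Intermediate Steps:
b(C) = -434 + 23*C (b(C) = 3 - (-23)*(C - 19) = 3 - (-23)*(-19 + C) = 3 - (437 - 23*C) = 3 + (-437 + 23*C) = -434 + 23*C)
Z(p, P) = p + 9*P
t(N) = (-24 + 9*N)/N
485185 + t(b(-2)) = 485185 + (9 - 24/(-434 + 23*(-2))) = 485185 + (9 - 24/(-434 - 46)) = 485185 + (9 - 24/(-480)) = 485185 + (9 - 24*(-1/480)) = 485185 + (9 + 1/20) = 485185 + 181/20 = 9703881/20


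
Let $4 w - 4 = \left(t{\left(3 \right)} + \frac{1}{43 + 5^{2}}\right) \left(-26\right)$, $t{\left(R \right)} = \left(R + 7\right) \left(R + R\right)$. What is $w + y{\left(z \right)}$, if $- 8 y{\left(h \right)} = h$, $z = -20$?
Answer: $- \frac{52577}{136} \approx -386.6$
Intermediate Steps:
$y{\left(h \right)} = - \frac{h}{8}$
$t{\left(R \right)} = 2 R \left(7 + R\right)$ ($t{\left(R \right)} = \left(7 + R\right) 2 R = 2 R \left(7 + R\right)$)
$w = - \frac{52917}{136}$ ($w = 1 + \frac{\left(2 \cdot 3 \left(7 + 3\right) + \frac{1}{43 + 5^{2}}\right) \left(-26\right)}{4} = 1 + \frac{\left(2 \cdot 3 \cdot 10 + \frac{1}{43 + 25}\right) \left(-26\right)}{4} = 1 + \frac{\left(60 + \frac{1}{68}\right) \left(-26\right)}{4} = 1 + \frac{\frac{4081}{68} \left(-26\right)}{4} = 1 + \frac{1}{4} \left(- \frac{53053}{34}\right) = 1 - \frac{53053}{136} = - \frac{52917}{136} \approx -389.1$)
$w + y{\left(z \right)} = - \frac{52917}{136} - - \frac{5}{2} = - \frac{52917}{136} + \frac{5}{2} = - \frac{52577}{136}$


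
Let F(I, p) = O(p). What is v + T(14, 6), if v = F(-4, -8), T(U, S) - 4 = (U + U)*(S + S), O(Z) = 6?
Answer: 346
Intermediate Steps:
F(I, p) = 6
T(U, S) = 4 + 4*S*U (T(U, S) = 4 + (U + U)*(S + S) = 4 + (2*U)*(2*S) = 4 + 4*S*U)
v = 6
v + T(14, 6) = 6 + (4 + 4*6*14) = 6 + (4 + 336) = 6 + 340 = 346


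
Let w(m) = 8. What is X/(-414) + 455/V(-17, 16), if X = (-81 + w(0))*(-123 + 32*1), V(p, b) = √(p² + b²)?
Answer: -6643/414 + 91*√545/109 ≈ 3.4442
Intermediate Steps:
V(p, b) = √(b² + p²)
X = 6643 (X = (-81 + 8)*(-123 + 32*1) = -73*(-123 + 32) = -73*(-91) = 6643)
X/(-414) + 455/V(-17, 16) = 6643/(-414) + 455/(√(16² + (-17)²)) = 6643*(-1/414) + 455/(√(256 + 289)) = -6643/414 + 455/(√545) = -6643/414 + 455*(√545/545) = -6643/414 + 91*√545/109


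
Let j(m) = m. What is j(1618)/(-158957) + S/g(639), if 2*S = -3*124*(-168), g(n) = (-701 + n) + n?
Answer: 4966154750/91718189 ≈ 54.146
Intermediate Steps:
g(n) = -701 + 2*n
S = 31248 (S = (-3*124*(-168))/2 = (-372*(-168))/2 = (½)*62496 = 31248)
j(1618)/(-158957) + S/g(639) = 1618/(-158957) + 31248/(-701 + 2*639) = 1618*(-1/158957) + 31248/(-701 + 1278) = -1618/158957 + 31248/577 = 4966154750/91718189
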